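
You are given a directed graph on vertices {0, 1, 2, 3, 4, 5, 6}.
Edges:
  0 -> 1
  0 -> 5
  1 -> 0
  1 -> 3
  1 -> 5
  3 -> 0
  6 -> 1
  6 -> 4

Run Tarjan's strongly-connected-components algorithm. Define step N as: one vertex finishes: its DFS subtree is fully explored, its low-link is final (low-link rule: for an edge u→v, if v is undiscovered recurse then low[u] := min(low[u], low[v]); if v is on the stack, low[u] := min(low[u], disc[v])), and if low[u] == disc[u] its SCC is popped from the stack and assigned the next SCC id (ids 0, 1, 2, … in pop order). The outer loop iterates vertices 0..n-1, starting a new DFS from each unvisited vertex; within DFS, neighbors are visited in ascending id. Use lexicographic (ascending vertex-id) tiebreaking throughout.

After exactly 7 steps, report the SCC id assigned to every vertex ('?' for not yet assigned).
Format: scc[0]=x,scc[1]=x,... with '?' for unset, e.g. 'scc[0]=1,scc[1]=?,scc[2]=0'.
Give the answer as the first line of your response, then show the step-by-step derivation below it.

scc[0]=1,scc[1]=1,scc[2]=2,scc[3]=1,scc[4]=3,scc[5]=0,scc[6]=4

step 1: low=(low[0]=0,low[1]=0,low[2]=?,low[3]=0,low[4]=?,low[5]=?,low[6]=?); scc=(scc[0]=?,scc[1]=?,scc[2]=?,scc[3]=?,scc[4]=?,scc[5]=?,scc[6]=?)
step 2: low=(low[0]=0,low[1]=0,low[2]=?,low[3]=0,low[4]=?,low[5]=3,low[6]=?); scc=(scc[0]=?,scc[1]=?,scc[2]=?,scc[3]=?,scc[4]=?,scc[5]=0,scc[6]=?)
step 3: low=(low[0]=0,low[1]=0,low[2]=?,low[3]=0,low[4]=?,low[5]=3,low[6]=?); scc=(scc[0]=?,scc[1]=?,scc[2]=?,scc[3]=?,scc[4]=?,scc[5]=0,scc[6]=?)
step 4: low=(low[0]=0,low[1]=0,low[2]=?,low[3]=0,low[4]=?,low[5]=3,low[6]=?); scc=(scc[0]=1,scc[1]=1,scc[2]=?,scc[3]=1,scc[4]=?,scc[5]=0,scc[6]=?)
step 5: low=(low[0]=0,low[1]=0,low[2]=4,low[3]=0,low[4]=?,low[5]=3,low[6]=?); scc=(scc[0]=1,scc[1]=1,scc[2]=2,scc[3]=1,scc[4]=?,scc[5]=0,scc[6]=?)
step 6: low=(low[0]=0,low[1]=0,low[2]=4,low[3]=0,low[4]=5,low[5]=3,low[6]=?); scc=(scc[0]=1,scc[1]=1,scc[2]=2,scc[3]=1,scc[4]=3,scc[5]=0,scc[6]=?)
step 7: low=(low[0]=0,low[1]=0,low[2]=4,low[3]=0,low[4]=5,low[5]=3,low[6]=6); scc=(scc[0]=1,scc[1]=1,scc[2]=2,scc[3]=1,scc[4]=3,scc[5]=0,scc[6]=4)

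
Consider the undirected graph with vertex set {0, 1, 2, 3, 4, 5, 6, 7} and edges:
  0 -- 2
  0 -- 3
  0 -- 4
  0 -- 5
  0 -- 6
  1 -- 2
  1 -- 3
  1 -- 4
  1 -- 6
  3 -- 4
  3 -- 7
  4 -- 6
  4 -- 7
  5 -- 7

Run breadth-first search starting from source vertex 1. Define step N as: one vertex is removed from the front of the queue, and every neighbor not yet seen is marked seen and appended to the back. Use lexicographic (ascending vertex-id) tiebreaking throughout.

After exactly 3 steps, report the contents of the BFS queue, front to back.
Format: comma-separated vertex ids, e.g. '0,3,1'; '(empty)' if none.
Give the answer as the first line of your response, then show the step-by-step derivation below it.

4,6,0,7

step 1: dequeue 1; queue=[2,3,4,6]; order=1
step 2: dequeue 2; queue=[3,4,6,0]; order=1,2
step 3: dequeue 3; queue=[4,6,0,7]; order=1,2,3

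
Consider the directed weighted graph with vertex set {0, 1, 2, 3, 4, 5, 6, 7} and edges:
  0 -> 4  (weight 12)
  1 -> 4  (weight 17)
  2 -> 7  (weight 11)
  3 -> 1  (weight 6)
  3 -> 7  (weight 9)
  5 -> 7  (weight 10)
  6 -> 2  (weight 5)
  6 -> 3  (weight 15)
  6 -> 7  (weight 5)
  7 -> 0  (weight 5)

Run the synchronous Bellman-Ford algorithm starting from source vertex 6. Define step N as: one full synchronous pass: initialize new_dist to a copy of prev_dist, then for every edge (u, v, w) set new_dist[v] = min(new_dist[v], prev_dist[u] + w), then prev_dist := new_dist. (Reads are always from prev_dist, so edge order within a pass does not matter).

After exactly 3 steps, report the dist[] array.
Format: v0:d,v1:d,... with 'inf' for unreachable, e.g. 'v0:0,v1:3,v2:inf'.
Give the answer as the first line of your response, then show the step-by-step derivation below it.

v0:10,v1:21,v2:5,v3:15,v4:22,v5:inf,v6:0,v7:5

step 1: dist = v0:inf,v1:inf,v2:5,v3:15,v4:inf,v5:inf,v6:0,v7:5
step 2: dist = v0:10,v1:21,v2:5,v3:15,v4:inf,v5:inf,v6:0,v7:5
step 3: dist = v0:10,v1:21,v2:5,v3:15,v4:22,v5:inf,v6:0,v7:5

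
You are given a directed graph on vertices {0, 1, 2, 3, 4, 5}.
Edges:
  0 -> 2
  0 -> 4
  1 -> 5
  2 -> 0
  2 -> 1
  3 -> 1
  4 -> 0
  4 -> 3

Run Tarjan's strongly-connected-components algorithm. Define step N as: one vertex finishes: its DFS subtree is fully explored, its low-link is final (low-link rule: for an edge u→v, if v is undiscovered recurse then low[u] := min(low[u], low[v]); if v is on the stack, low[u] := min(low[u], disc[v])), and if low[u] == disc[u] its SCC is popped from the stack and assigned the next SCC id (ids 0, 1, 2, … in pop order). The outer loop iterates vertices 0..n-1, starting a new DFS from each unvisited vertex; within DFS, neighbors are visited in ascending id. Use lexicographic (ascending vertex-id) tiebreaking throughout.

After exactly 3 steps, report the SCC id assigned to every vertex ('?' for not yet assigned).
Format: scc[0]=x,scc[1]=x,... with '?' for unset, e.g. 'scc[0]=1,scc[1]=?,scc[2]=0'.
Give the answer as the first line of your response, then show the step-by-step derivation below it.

scc[0]=?,scc[1]=1,scc[2]=?,scc[3]=?,scc[4]=?,scc[5]=0

step 1: low=(low[0]=0,low[1]=2,low[2]=0,low[3]=?,low[4]=?,low[5]=3); scc=(scc[0]=?,scc[1]=?,scc[2]=?,scc[3]=?,scc[4]=?,scc[5]=0)
step 2: low=(low[0]=0,low[1]=2,low[2]=0,low[3]=?,low[4]=?,low[5]=3); scc=(scc[0]=?,scc[1]=1,scc[2]=?,scc[3]=?,scc[4]=?,scc[5]=0)
step 3: low=(low[0]=0,low[1]=2,low[2]=0,low[3]=?,low[4]=?,low[5]=3); scc=(scc[0]=?,scc[1]=1,scc[2]=?,scc[3]=?,scc[4]=?,scc[5]=0)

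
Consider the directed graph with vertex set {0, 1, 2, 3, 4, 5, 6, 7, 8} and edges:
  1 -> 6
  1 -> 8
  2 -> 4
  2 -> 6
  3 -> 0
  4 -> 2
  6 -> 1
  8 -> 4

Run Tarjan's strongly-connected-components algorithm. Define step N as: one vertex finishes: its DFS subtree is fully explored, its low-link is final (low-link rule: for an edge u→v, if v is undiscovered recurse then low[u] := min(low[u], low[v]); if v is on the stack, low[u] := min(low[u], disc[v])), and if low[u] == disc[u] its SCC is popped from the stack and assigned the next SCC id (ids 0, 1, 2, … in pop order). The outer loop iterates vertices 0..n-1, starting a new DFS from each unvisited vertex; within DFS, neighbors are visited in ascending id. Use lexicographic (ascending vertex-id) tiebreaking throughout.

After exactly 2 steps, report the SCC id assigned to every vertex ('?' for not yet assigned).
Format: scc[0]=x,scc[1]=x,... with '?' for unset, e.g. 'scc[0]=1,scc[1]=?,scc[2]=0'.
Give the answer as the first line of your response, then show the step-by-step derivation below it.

scc[0]=0,scc[1]=?,scc[2]=?,scc[3]=?,scc[4]=?,scc[5]=?,scc[6]=?,scc[7]=?,scc[8]=?

step 1: low=(low[0]=0,low[1]=?,low[2]=?,low[3]=?,low[4]=?,low[5]=?,low[6]=?,low[7]=?,low[8]=?); scc=(scc[0]=0,scc[1]=?,scc[2]=?,scc[3]=?,scc[4]=?,scc[5]=?,scc[6]=?,scc[7]=?,scc[8]=?)
step 2: low=(low[0]=0,low[1]=1,low[2]=?,low[3]=?,low[4]=?,low[5]=?,low[6]=1,low[7]=?,low[8]=?); scc=(scc[0]=0,scc[1]=?,scc[2]=?,scc[3]=?,scc[4]=?,scc[5]=?,scc[6]=?,scc[7]=?,scc[8]=?)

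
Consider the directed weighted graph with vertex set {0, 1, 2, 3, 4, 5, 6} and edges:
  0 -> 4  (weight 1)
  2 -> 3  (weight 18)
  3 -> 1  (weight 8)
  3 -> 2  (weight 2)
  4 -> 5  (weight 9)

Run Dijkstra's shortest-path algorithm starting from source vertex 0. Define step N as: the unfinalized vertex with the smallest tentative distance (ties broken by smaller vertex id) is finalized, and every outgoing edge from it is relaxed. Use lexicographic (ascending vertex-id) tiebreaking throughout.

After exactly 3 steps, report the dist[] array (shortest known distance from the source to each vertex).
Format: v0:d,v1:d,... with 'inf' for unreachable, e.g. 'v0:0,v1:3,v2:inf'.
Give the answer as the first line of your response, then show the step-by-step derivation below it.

v0:0,v1:inf,v2:inf,v3:inf,v4:1,v5:10,v6:inf

step 1: dist = v0:0,v1:inf,v2:inf,v3:inf,v4:1,v5:inf,v6:inf
step 2: dist = v0:0,v1:inf,v2:inf,v3:inf,v4:1,v5:10,v6:inf
step 3: dist = v0:0,v1:inf,v2:inf,v3:inf,v4:1,v5:10,v6:inf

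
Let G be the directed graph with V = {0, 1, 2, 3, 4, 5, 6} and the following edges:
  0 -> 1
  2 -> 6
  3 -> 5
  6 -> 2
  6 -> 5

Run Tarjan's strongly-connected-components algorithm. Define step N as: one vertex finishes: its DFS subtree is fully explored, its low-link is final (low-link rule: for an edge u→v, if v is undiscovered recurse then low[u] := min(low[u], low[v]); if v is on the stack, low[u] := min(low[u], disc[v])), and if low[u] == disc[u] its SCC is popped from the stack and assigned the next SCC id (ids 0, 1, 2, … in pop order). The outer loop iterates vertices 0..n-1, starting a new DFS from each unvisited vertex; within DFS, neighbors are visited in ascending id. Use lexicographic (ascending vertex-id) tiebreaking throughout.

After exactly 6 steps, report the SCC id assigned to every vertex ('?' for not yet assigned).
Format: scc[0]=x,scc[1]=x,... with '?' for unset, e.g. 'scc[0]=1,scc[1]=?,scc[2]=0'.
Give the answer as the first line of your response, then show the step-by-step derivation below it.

scc[0]=1,scc[1]=0,scc[2]=3,scc[3]=4,scc[4]=?,scc[5]=2,scc[6]=3

step 1: low=(low[0]=0,low[1]=1,low[2]=?,low[3]=?,low[4]=?,low[5]=?,low[6]=?); scc=(scc[0]=?,scc[1]=0,scc[2]=?,scc[3]=?,scc[4]=?,scc[5]=?,scc[6]=?)
step 2: low=(low[0]=0,low[1]=1,low[2]=?,low[3]=?,low[4]=?,low[5]=?,low[6]=?); scc=(scc[0]=1,scc[1]=0,scc[2]=?,scc[3]=?,scc[4]=?,scc[5]=?,scc[6]=?)
step 3: low=(low[0]=0,low[1]=1,low[2]=2,low[3]=?,low[4]=?,low[5]=4,low[6]=2); scc=(scc[0]=1,scc[1]=0,scc[2]=?,scc[3]=?,scc[4]=?,scc[5]=2,scc[6]=?)
step 4: low=(low[0]=0,low[1]=1,low[2]=2,low[3]=?,low[4]=?,low[5]=4,low[6]=2); scc=(scc[0]=1,scc[1]=0,scc[2]=?,scc[3]=?,scc[4]=?,scc[5]=2,scc[6]=?)
step 5: low=(low[0]=0,low[1]=1,low[2]=2,low[3]=?,low[4]=?,low[5]=4,low[6]=2); scc=(scc[0]=1,scc[1]=0,scc[2]=3,scc[3]=?,scc[4]=?,scc[5]=2,scc[6]=3)
step 6: low=(low[0]=0,low[1]=1,low[2]=2,low[3]=5,low[4]=?,low[5]=4,low[6]=2); scc=(scc[0]=1,scc[1]=0,scc[2]=3,scc[3]=4,scc[4]=?,scc[5]=2,scc[6]=3)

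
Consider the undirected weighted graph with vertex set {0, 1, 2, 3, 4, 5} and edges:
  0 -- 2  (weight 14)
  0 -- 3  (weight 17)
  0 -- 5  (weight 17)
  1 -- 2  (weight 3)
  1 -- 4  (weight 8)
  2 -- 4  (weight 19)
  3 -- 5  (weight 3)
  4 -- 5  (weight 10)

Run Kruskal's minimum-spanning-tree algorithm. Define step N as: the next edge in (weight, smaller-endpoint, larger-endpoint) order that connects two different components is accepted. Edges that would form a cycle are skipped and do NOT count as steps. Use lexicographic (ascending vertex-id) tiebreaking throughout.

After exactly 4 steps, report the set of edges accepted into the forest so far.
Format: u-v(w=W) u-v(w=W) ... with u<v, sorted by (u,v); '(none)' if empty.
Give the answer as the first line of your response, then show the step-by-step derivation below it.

1-2(w=3) 1-4(w=8) 3-5(w=3) 4-5(w=10)

step 1: add edge 1-2 (w=3); MST = {1-2(w=3)}
step 2: add edge 3-5 (w=3); MST = {1-2(w=3) 3-5(w=3)}
step 3: add edge 1-4 (w=8); MST = {1-2(w=3) 1-4(w=8) 3-5(w=3)}
step 4: add edge 4-5 (w=10); MST = {1-2(w=3) 1-4(w=8) 3-5(w=3) 4-5(w=10)}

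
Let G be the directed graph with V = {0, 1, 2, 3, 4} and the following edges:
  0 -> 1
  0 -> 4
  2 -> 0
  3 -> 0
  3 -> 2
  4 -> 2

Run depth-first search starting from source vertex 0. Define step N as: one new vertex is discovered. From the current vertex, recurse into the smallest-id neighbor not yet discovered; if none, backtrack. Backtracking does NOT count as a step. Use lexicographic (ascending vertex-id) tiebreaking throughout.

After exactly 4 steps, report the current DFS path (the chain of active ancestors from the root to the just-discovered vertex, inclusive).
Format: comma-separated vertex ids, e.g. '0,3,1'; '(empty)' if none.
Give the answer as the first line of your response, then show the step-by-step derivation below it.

0,4,2

step 1: discover 0; path=0; order=0
step 2: discover 1; path=0>1; order=0,1
step 3: discover 4; path=0>4; order=0,1,4
step 4: discover 2; path=0>4>2; order=0,1,4,2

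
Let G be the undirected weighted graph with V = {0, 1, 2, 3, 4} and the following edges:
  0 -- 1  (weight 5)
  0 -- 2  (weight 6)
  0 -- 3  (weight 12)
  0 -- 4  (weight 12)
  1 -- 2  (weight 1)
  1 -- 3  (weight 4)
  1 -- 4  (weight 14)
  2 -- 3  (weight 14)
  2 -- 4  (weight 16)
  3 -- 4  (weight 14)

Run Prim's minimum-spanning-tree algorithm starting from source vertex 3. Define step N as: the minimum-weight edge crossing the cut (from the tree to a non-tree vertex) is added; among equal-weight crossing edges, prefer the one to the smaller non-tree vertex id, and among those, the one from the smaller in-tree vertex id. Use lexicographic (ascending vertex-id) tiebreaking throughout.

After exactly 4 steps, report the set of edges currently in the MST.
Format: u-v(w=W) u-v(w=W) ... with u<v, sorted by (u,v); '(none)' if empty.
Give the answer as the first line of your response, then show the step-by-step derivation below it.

0-1(w=5) 0-4(w=12) 1-2(w=1) 1-3(w=4)

step 1: add edge 1-3 (w=4); MST = {1-3(w=4)}
step 2: add edge 1-2 (w=1); MST = {1-2(w=1) 1-3(w=4)}
step 3: add edge 0-1 (w=5); MST = {0-1(w=5) 1-2(w=1) 1-3(w=4)}
step 4: add edge 0-4 (w=12); MST = {0-1(w=5) 0-4(w=12) 1-2(w=1) 1-3(w=4)}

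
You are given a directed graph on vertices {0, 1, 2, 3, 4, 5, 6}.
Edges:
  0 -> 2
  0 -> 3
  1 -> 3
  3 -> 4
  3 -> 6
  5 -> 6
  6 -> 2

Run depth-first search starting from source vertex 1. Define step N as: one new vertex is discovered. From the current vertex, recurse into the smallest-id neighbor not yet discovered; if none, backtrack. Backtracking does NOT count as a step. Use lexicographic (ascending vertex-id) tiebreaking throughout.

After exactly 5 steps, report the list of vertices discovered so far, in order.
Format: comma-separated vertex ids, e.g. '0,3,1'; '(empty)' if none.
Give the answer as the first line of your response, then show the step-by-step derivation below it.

1,3,4,6,2

step 1: discover 1; path=1; order=1
step 2: discover 3; path=1>3; order=1,3
step 3: discover 4; path=1>3>4; order=1,3,4
step 4: discover 6; path=1>3>6; order=1,3,4,6
step 5: discover 2; path=1>3>6>2; order=1,3,4,6,2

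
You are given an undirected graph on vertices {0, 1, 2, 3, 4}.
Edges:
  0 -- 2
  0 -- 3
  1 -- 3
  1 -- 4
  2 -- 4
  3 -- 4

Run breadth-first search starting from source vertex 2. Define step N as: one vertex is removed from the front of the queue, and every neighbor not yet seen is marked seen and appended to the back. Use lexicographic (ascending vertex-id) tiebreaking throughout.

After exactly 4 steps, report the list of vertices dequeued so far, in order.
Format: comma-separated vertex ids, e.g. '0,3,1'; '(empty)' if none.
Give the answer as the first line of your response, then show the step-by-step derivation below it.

2,0,4,3

step 1: dequeue 2; queue=[0,4]; order=2
step 2: dequeue 0; queue=[4,3]; order=2,0
step 3: dequeue 4; queue=[3,1]; order=2,0,4
step 4: dequeue 3; queue=[1]; order=2,0,4,3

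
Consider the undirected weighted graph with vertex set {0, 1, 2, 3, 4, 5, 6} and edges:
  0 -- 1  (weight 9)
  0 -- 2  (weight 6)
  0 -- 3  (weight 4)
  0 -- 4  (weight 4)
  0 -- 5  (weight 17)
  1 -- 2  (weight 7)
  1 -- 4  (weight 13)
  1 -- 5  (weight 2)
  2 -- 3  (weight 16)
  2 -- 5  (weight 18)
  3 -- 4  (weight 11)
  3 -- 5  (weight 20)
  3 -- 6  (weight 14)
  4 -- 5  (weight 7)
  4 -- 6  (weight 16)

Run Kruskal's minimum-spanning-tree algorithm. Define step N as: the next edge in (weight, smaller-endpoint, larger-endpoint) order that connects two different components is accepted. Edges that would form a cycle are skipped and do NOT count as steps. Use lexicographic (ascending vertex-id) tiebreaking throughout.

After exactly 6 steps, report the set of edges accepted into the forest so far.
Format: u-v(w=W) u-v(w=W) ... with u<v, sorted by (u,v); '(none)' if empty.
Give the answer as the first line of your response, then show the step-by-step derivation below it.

0-2(w=6) 0-3(w=4) 0-4(w=4) 1-2(w=7) 1-5(w=2) 3-6(w=14)

step 1: add edge 1-5 (w=2); MST = {1-5(w=2)}
step 2: add edge 0-3 (w=4); MST = {0-3(w=4) 1-5(w=2)}
step 3: add edge 0-4 (w=4); MST = {0-3(w=4) 0-4(w=4) 1-5(w=2)}
step 4: add edge 0-2 (w=6); MST = {0-2(w=6) 0-3(w=4) 0-4(w=4) 1-5(w=2)}
step 5: add edge 1-2 (w=7); MST = {0-2(w=6) 0-3(w=4) 0-4(w=4) 1-2(w=7) 1-5(w=2)}
step 6: add edge 3-6 (w=14); MST = {0-2(w=6) 0-3(w=4) 0-4(w=4) 1-2(w=7) 1-5(w=2) 3-6(w=14)}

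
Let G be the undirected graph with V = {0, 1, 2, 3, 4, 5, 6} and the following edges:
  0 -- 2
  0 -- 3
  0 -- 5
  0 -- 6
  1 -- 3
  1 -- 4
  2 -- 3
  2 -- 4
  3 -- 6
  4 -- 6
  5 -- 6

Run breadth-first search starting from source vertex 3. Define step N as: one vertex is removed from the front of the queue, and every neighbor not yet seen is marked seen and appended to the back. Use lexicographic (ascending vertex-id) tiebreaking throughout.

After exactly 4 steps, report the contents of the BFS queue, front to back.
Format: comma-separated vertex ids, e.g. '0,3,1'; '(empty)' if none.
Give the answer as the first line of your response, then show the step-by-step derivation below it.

6,5,4

step 1: dequeue 3; queue=[0,1,2,6]; order=3
step 2: dequeue 0; queue=[1,2,6,5]; order=3,0
step 3: dequeue 1; queue=[2,6,5,4]; order=3,0,1
step 4: dequeue 2; queue=[6,5,4]; order=3,0,1,2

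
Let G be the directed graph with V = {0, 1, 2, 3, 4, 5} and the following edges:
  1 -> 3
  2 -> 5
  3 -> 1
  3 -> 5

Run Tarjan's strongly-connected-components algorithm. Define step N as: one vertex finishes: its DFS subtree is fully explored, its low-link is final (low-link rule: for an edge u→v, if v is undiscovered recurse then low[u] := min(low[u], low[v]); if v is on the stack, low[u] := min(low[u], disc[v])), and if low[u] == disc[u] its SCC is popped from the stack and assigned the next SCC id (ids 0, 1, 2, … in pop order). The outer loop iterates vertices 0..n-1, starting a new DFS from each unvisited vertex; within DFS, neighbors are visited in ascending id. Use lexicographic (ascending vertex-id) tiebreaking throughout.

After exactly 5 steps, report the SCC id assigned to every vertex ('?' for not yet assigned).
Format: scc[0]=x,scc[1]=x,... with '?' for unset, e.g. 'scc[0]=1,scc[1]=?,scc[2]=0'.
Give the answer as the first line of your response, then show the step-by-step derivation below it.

scc[0]=0,scc[1]=2,scc[2]=3,scc[3]=2,scc[4]=?,scc[5]=1

step 1: low=(low[0]=0,low[1]=?,low[2]=?,low[3]=?,low[4]=?,low[5]=?); scc=(scc[0]=0,scc[1]=?,scc[2]=?,scc[3]=?,scc[4]=?,scc[5]=?)
step 2: low=(low[0]=0,low[1]=1,low[2]=?,low[3]=1,low[4]=?,low[5]=3); scc=(scc[0]=0,scc[1]=?,scc[2]=?,scc[3]=?,scc[4]=?,scc[5]=1)
step 3: low=(low[0]=0,low[1]=1,low[2]=?,low[3]=1,low[4]=?,low[5]=3); scc=(scc[0]=0,scc[1]=?,scc[2]=?,scc[3]=?,scc[4]=?,scc[5]=1)
step 4: low=(low[0]=0,low[1]=1,low[2]=?,low[3]=1,low[4]=?,low[5]=3); scc=(scc[0]=0,scc[1]=2,scc[2]=?,scc[3]=2,scc[4]=?,scc[5]=1)
step 5: low=(low[0]=0,low[1]=1,low[2]=4,low[3]=1,low[4]=?,low[5]=3); scc=(scc[0]=0,scc[1]=2,scc[2]=3,scc[3]=2,scc[4]=?,scc[5]=1)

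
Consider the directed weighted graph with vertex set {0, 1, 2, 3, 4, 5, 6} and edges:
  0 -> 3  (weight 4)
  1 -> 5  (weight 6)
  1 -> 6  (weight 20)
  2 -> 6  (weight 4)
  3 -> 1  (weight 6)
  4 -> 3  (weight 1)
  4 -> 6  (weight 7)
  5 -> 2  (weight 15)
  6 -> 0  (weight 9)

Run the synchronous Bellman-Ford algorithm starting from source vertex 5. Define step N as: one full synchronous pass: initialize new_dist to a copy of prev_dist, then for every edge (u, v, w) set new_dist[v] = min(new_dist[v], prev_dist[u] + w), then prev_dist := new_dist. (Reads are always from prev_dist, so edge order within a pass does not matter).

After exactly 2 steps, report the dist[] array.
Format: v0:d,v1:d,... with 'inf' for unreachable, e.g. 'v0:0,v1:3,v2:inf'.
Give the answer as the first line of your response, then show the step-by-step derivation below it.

v0:inf,v1:inf,v2:15,v3:inf,v4:inf,v5:0,v6:19

step 1: dist = v0:inf,v1:inf,v2:15,v3:inf,v4:inf,v5:0,v6:inf
step 2: dist = v0:inf,v1:inf,v2:15,v3:inf,v4:inf,v5:0,v6:19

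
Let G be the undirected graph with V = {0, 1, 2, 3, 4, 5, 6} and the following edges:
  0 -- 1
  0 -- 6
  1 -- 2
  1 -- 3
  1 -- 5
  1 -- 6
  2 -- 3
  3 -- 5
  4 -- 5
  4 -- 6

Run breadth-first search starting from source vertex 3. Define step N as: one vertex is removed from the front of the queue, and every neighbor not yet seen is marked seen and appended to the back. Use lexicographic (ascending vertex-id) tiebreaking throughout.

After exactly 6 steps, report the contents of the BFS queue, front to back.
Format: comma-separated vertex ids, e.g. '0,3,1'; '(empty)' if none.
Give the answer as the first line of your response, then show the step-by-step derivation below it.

4

step 1: dequeue 3; queue=[1,2,5]; order=3
step 2: dequeue 1; queue=[2,5,0,6]; order=3,1
step 3: dequeue 2; queue=[5,0,6]; order=3,1,2
step 4: dequeue 5; queue=[0,6,4]; order=3,1,2,5
step 5: dequeue 0; queue=[6,4]; order=3,1,2,5,0
step 6: dequeue 6; queue=[4]; order=3,1,2,5,0,6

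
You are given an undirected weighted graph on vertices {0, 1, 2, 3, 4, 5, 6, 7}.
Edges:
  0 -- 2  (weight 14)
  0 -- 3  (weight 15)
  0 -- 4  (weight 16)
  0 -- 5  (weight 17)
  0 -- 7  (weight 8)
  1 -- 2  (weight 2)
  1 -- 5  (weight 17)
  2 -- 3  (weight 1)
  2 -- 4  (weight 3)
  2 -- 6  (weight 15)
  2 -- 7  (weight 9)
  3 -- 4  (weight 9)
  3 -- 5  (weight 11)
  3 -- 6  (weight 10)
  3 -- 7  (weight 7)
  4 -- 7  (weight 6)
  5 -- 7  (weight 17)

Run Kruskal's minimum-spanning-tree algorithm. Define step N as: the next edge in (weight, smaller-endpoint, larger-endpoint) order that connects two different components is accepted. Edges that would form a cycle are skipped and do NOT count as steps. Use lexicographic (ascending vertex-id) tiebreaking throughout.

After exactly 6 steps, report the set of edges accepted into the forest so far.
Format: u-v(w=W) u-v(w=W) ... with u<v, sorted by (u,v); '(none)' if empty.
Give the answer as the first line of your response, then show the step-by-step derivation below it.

0-7(w=8) 1-2(w=2) 2-3(w=1) 2-4(w=3) 3-6(w=10) 4-7(w=6)

step 1: add edge 2-3 (w=1); MST = {2-3(w=1)}
step 2: add edge 1-2 (w=2); MST = {1-2(w=2) 2-3(w=1)}
step 3: add edge 2-4 (w=3); MST = {1-2(w=2) 2-3(w=1) 2-4(w=3)}
step 4: add edge 4-7 (w=6); MST = {1-2(w=2) 2-3(w=1) 2-4(w=3) 4-7(w=6)}
step 5: add edge 0-7 (w=8); MST = {0-7(w=8) 1-2(w=2) 2-3(w=1) 2-4(w=3) 4-7(w=6)}
step 6: add edge 3-6 (w=10); MST = {0-7(w=8) 1-2(w=2) 2-3(w=1) 2-4(w=3) 3-6(w=10) 4-7(w=6)}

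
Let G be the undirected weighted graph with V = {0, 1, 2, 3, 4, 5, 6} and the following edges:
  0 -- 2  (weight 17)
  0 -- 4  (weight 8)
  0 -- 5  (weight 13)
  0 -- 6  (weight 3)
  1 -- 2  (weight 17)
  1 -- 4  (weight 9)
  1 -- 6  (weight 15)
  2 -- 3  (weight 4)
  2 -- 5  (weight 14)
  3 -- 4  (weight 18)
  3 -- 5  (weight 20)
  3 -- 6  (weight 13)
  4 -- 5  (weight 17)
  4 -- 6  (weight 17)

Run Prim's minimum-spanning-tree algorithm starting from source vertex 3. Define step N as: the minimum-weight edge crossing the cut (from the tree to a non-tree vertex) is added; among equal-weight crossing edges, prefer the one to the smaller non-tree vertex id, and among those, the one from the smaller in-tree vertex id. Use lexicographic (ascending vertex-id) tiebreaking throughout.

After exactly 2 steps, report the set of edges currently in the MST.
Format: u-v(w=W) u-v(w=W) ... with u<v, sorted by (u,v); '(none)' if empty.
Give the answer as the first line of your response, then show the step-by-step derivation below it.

2-3(w=4) 3-6(w=13)

step 1: add edge 2-3 (w=4); MST = {2-3(w=4)}
step 2: add edge 3-6 (w=13); MST = {2-3(w=4) 3-6(w=13)}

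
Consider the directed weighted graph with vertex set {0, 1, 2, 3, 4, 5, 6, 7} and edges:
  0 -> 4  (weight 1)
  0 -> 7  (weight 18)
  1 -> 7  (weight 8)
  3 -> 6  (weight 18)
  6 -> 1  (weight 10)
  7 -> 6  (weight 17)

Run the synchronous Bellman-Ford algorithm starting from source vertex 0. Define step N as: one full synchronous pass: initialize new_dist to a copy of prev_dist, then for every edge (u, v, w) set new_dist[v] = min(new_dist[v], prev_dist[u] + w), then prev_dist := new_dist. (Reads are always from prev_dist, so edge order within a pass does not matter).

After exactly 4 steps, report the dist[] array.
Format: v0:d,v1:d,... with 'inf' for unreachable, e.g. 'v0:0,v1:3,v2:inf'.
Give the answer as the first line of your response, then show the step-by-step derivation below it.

v0:0,v1:45,v2:inf,v3:inf,v4:1,v5:inf,v6:35,v7:18

step 1: dist = v0:0,v1:inf,v2:inf,v3:inf,v4:1,v5:inf,v6:inf,v7:18
step 2: dist = v0:0,v1:inf,v2:inf,v3:inf,v4:1,v5:inf,v6:35,v7:18
step 3: dist = v0:0,v1:45,v2:inf,v3:inf,v4:1,v5:inf,v6:35,v7:18
step 4: dist = v0:0,v1:45,v2:inf,v3:inf,v4:1,v5:inf,v6:35,v7:18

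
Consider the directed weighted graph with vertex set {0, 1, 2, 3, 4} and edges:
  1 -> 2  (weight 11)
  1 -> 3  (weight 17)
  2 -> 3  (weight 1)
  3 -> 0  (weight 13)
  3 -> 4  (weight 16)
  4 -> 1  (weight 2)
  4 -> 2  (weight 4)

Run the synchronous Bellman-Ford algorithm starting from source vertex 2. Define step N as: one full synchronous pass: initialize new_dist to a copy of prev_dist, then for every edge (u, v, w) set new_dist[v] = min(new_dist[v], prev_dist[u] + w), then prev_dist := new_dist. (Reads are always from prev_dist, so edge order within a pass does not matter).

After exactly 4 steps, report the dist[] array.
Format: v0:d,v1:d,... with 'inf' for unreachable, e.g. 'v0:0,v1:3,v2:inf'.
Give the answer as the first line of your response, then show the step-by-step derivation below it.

v0:14,v1:19,v2:0,v3:1,v4:17

step 1: dist = v0:inf,v1:inf,v2:0,v3:1,v4:inf
step 2: dist = v0:14,v1:inf,v2:0,v3:1,v4:17
step 3: dist = v0:14,v1:19,v2:0,v3:1,v4:17
step 4: dist = v0:14,v1:19,v2:0,v3:1,v4:17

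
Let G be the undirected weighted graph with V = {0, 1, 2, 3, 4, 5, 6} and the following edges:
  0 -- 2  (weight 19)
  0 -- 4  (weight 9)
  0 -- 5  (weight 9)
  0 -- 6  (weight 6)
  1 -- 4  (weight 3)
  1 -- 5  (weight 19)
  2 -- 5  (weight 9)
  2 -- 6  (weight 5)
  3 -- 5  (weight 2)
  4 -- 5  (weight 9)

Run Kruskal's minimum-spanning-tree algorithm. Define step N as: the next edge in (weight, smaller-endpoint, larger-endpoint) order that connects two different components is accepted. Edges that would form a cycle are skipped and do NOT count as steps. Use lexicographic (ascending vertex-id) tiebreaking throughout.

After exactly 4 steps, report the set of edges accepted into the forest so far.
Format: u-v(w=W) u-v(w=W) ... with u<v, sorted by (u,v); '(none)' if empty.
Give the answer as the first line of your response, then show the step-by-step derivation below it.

0-6(w=6) 1-4(w=3) 2-6(w=5) 3-5(w=2)

step 1: add edge 3-5 (w=2); MST = {3-5(w=2)}
step 2: add edge 1-4 (w=3); MST = {1-4(w=3) 3-5(w=2)}
step 3: add edge 2-6 (w=5); MST = {1-4(w=3) 2-6(w=5) 3-5(w=2)}
step 4: add edge 0-6 (w=6); MST = {0-6(w=6) 1-4(w=3) 2-6(w=5) 3-5(w=2)}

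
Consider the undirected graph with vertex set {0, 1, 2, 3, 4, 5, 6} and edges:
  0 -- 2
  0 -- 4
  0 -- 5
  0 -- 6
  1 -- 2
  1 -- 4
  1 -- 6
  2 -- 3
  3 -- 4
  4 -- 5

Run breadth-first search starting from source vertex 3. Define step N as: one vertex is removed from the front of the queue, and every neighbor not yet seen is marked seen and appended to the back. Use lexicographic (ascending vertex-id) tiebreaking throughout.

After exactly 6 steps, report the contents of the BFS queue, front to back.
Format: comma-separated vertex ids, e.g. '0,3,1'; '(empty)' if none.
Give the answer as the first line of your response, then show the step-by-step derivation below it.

6

step 1: dequeue 3; queue=[2,4]; order=3
step 2: dequeue 2; queue=[4,0,1]; order=3,2
step 3: dequeue 4; queue=[0,1,5]; order=3,2,4
step 4: dequeue 0; queue=[1,5,6]; order=3,2,4,0
step 5: dequeue 1; queue=[5,6]; order=3,2,4,0,1
step 6: dequeue 5; queue=[6]; order=3,2,4,0,1,5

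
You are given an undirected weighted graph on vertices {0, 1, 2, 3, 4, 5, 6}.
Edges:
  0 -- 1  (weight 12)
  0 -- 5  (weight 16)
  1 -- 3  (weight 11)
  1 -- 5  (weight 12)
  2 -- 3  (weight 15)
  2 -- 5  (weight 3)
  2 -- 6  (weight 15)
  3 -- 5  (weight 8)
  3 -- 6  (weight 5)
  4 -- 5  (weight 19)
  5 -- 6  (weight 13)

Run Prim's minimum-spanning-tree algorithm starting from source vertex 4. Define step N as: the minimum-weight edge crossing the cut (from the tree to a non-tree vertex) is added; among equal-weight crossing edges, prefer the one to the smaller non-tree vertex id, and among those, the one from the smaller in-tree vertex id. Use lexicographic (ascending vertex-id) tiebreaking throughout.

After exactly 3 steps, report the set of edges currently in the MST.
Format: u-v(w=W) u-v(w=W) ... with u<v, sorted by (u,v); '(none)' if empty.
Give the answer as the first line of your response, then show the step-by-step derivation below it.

2-5(w=3) 3-5(w=8) 4-5(w=19)

step 1: add edge 4-5 (w=19); MST = {4-5(w=19)}
step 2: add edge 2-5 (w=3); MST = {2-5(w=3) 4-5(w=19)}
step 3: add edge 3-5 (w=8); MST = {2-5(w=3) 3-5(w=8) 4-5(w=19)}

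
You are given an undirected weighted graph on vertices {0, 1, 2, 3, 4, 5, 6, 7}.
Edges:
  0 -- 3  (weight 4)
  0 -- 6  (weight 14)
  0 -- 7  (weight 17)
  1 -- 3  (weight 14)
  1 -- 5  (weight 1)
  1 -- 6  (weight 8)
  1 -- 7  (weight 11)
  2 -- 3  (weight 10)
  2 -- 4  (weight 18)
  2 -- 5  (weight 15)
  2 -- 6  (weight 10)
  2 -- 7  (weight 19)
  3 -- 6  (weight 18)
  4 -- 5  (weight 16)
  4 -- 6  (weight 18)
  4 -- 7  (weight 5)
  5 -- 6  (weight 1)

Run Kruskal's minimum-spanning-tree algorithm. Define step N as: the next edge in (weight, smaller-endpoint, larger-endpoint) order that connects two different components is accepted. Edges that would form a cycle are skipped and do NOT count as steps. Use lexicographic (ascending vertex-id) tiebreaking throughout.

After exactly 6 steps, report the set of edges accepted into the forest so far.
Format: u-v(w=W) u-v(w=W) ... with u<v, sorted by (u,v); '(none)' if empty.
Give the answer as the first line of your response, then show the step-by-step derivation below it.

0-3(w=4) 1-5(w=1) 2-3(w=10) 2-6(w=10) 4-7(w=5) 5-6(w=1)

step 1: add edge 1-5 (w=1); MST = {1-5(w=1)}
step 2: add edge 5-6 (w=1); MST = {1-5(w=1) 5-6(w=1)}
step 3: add edge 0-3 (w=4); MST = {0-3(w=4) 1-5(w=1) 5-6(w=1)}
step 4: add edge 4-7 (w=5); MST = {0-3(w=4) 1-5(w=1) 4-7(w=5) 5-6(w=1)}
step 5: add edge 2-3 (w=10); MST = {0-3(w=4) 1-5(w=1) 2-3(w=10) 4-7(w=5) 5-6(w=1)}
step 6: add edge 2-6 (w=10); MST = {0-3(w=4) 1-5(w=1) 2-3(w=10) 2-6(w=10) 4-7(w=5) 5-6(w=1)}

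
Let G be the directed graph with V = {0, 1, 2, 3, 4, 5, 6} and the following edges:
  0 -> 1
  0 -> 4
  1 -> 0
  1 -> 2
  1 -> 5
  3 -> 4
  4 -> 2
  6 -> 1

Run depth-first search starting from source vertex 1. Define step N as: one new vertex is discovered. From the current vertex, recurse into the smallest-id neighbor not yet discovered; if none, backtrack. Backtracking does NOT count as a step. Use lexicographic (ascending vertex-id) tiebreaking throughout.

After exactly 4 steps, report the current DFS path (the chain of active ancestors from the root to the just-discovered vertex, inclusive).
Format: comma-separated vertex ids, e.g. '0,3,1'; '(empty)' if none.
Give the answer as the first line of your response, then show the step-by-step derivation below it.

1,0,4,2

step 1: discover 1; path=1; order=1
step 2: discover 0; path=1>0; order=1,0
step 3: discover 4; path=1>0>4; order=1,0,4
step 4: discover 2; path=1>0>4>2; order=1,0,4,2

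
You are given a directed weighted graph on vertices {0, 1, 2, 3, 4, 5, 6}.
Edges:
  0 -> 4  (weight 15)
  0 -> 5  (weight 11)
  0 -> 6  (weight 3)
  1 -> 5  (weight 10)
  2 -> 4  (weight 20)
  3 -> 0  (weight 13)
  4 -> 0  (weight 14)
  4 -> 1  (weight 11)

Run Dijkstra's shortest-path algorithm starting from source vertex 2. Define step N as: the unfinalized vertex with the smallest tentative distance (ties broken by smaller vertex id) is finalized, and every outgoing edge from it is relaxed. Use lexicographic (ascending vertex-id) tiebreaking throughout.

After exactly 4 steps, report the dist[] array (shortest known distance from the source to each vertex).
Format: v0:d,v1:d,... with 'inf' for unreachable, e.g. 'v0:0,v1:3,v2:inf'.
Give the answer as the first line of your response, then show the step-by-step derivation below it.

v0:34,v1:31,v2:0,v3:inf,v4:20,v5:41,v6:37

step 1: dist = v0:inf,v1:inf,v2:0,v3:inf,v4:20,v5:inf,v6:inf
step 2: dist = v0:34,v1:31,v2:0,v3:inf,v4:20,v5:inf,v6:inf
step 3: dist = v0:34,v1:31,v2:0,v3:inf,v4:20,v5:41,v6:inf
step 4: dist = v0:34,v1:31,v2:0,v3:inf,v4:20,v5:41,v6:37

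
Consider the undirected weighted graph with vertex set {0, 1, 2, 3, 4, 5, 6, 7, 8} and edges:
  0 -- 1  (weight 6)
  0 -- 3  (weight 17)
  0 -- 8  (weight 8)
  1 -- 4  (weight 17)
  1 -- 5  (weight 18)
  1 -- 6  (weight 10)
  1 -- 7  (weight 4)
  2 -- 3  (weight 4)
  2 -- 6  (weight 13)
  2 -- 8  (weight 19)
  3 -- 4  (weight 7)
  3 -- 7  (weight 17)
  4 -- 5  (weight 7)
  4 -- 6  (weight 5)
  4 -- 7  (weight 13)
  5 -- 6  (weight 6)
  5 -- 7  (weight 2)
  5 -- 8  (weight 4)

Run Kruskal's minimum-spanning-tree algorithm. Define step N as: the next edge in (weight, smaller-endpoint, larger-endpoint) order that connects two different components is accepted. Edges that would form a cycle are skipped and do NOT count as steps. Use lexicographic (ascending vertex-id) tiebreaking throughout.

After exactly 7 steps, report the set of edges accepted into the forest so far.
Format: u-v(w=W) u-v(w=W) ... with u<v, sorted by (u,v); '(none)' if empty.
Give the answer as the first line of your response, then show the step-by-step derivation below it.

0-1(w=6) 1-7(w=4) 2-3(w=4) 4-6(w=5) 5-6(w=6) 5-7(w=2) 5-8(w=4)

step 1: add edge 5-7 (w=2); MST = {5-7(w=2)}
step 2: add edge 1-7 (w=4); MST = {1-7(w=4) 5-7(w=2)}
step 3: add edge 2-3 (w=4); MST = {1-7(w=4) 2-3(w=4) 5-7(w=2)}
step 4: add edge 5-8 (w=4); MST = {1-7(w=4) 2-3(w=4) 5-7(w=2) 5-8(w=4)}
step 5: add edge 4-6 (w=5); MST = {1-7(w=4) 2-3(w=4) 4-6(w=5) 5-7(w=2) 5-8(w=4)}
step 6: add edge 0-1 (w=6); MST = {0-1(w=6) 1-7(w=4) 2-3(w=4) 4-6(w=5) 5-7(w=2) 5-8(w=4)}
step 7: add edge 5-6 (w=6); MST = {0-1(w=6) 1-7(w=4) 2-3(w=4) 4-6(w=5) 5-6(w=6) 5-7(w=2) 5-8(w=4)}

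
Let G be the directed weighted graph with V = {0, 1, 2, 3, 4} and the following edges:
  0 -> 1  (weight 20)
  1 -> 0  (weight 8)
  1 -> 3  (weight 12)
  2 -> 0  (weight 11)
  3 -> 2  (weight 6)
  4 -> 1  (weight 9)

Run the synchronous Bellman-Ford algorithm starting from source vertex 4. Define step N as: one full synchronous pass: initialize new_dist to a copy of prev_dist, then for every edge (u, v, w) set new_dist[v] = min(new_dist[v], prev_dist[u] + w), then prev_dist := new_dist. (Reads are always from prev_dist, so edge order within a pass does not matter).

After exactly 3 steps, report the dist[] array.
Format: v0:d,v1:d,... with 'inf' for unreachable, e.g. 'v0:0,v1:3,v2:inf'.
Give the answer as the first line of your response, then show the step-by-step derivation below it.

v0:17,v1:9,v2:27,v3:21,v4:0

step 1: dist = v0:inf,v1:9,v2:inf,v3:inf,v4:0
step 2: dist = v0:17,v1:9,v2:inf,v3:21,v4:0
step 3: dist = v0:17,v1:9,v2:27,v3:21,v4:0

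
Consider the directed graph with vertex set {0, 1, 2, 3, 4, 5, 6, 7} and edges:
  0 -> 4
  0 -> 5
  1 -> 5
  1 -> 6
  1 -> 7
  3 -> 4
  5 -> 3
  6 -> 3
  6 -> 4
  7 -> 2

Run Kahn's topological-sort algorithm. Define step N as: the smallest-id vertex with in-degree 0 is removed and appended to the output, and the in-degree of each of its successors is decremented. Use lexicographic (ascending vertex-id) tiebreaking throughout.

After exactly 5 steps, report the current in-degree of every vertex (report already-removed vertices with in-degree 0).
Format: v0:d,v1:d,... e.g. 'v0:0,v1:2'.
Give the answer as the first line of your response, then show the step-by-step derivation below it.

v0:0,v1:0,v2:1,v3:0,v4:0,v5:0,v6:0,v7:0

step 1: output 0; order=[0]; indeg=(0,0,1,2,2,1,1,1)
step 2: output 1; order=[0,1]; indeg=(0,0,1,2,2,0,0,0)
step 3: output 5; order=[0,1,5]; indeg=(0,0,1,1,2,0,0,0)
step 4: output 6; order=[0,1,5,6]; indeg=(0,0,1,0,1,0,0,0)
step 5: output 3; order=[0,1,5,6,3]; indeg=(0,0,1,0,0,0,0,0)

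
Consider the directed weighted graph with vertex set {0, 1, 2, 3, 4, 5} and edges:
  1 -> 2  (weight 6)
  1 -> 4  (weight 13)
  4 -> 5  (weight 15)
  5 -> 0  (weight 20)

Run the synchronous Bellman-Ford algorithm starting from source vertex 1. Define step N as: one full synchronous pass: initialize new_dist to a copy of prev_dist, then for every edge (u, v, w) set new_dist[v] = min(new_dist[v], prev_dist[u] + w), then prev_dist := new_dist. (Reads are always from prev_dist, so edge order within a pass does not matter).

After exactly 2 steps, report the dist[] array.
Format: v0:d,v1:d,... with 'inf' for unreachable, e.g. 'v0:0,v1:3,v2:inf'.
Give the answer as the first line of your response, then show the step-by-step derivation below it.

v0:inf,v1:0,v2:6,v3:inf,v4:13,v5:28

step 1: dist = v0:inf,v1:0,v2:6,v3:inf,v4:13,v5:inf
step 2: dist = v0:inf,v1:0,v2:6,v3:inf,v4:13,v5:28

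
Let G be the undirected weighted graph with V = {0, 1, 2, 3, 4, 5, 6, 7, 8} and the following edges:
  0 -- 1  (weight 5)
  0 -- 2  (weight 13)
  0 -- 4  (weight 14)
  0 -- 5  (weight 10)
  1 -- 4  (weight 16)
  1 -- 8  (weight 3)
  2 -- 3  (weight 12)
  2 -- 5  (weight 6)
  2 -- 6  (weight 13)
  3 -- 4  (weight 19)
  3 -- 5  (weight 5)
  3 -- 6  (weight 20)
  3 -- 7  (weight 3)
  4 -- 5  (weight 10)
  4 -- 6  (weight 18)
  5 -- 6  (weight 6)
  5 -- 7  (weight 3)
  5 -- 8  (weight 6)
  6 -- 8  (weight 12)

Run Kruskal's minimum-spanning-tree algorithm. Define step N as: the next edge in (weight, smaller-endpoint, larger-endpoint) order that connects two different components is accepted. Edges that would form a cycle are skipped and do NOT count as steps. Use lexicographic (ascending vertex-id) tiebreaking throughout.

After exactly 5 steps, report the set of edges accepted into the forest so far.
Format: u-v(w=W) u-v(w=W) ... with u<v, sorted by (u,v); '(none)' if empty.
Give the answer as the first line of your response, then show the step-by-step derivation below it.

0-1(w=5) 1-8(w=3) 2-5(w=6) 3-7(w=3) 5-7(w=3)

step 1: add edge 1-8 (w=3); MST = {1-8(w=3)}
step 2: add edge 3-7 (w=3); MST = {1-8(w=3) 3-7(w=3)}
step 3: add edge 5-7 (w=3); MST = {1-8(w=3) 3-7(w=3) 5-7(w=3)}
step 4: add edge 0-1 (w=5); MST = {0-1(w=5) 1-8(w=3) 3-7(w=3) 5-7(w=3)}
step 5: add edge 2-5 (w=6); MST = {0-1(w=5) 1-8(w=3) 2-5(w=6) 3-7(w=3) 5-7(w=3)}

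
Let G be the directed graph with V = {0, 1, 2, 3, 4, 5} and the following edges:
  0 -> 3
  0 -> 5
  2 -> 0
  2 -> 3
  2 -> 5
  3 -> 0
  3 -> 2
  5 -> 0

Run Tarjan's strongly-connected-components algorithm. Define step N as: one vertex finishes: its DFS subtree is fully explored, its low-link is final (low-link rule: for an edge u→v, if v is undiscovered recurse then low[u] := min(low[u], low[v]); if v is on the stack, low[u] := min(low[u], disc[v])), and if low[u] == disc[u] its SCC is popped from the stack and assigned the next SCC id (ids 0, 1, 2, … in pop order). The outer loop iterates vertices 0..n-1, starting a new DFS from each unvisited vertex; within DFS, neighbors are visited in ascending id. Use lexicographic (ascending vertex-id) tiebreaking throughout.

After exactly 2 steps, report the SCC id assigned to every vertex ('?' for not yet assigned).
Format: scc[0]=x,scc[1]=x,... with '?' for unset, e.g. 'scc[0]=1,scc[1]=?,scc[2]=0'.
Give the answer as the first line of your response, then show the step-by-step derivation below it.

scc[0]=?,scc[1]=?,scc[2]=?,scc[3]=?,scc[4]=?,scc[5]=?

step 1: low=(low[0]=0,low[1]=?,low[2]=0,low[3]=0,low[4]=?,low[5]=0); scc=(scc[0]=?,scc[1]=?,scc[2]=?,scc[3]=?,scc[4]=?,scc[5]=?)
step 2: low=(low[0]=0,low[1]=?,low[2]=0,low[3]=0,low[4]=?,low[5]=0); scc=(scc[0]=?,scc[1]=?,scc[2]=?,scc[3]=?,scc[4]=?,scc[5]=?)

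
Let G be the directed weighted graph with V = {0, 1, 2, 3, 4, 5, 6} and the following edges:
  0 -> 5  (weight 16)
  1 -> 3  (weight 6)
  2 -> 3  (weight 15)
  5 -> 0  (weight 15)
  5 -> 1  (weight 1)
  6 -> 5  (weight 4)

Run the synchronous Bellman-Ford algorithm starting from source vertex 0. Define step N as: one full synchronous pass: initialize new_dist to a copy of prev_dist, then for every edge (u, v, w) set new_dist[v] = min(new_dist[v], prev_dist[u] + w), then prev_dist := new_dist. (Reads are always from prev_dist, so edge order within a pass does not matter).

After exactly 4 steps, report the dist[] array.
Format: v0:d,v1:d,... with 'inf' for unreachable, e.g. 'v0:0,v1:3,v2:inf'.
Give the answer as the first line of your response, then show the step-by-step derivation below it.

v0:0,v1:17,v2:inf,v3:23,v4:inf,v5:16,v6:inf

step 1: dist = v0:0,v1:inf,v2:inf,v3:inf,v4:inf,v5:16,v6:inf
step 2: dist = v0:0,v1:17,v2:inf,v3:inf,v4:inf,v5:16,v6:inf
step 3: dist = v0:0,v1:17,v2:inf,v3:23,v4:inf,v5:16,v6:inf
step 4: dist = v0:0,v1:17,v2:inf,v3:23,v4:inf,v5:16,v6:inf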